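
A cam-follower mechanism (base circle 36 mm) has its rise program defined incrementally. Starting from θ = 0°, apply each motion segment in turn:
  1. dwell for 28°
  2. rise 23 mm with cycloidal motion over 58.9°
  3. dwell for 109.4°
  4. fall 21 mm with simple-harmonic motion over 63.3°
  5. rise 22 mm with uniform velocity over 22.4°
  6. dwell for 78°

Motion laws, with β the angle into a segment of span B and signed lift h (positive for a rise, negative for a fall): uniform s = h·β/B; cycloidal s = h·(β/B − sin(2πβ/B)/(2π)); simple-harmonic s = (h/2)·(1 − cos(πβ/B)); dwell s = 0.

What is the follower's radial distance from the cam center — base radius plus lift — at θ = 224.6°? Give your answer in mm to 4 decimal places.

seg 1 [0°–28°] dwell: s stays 0.0000
seg 2 [28°–86.9°] cycloidal, h=23: full span → s += 23 → s = 23.0000
seg 3 [86.9°–196.3°] dwell: s stays 23.0000
seg 4 [196.3°–259.6°] simple-harmonic, h=-21: θ=224.6° here. β=28.3, B=63.3. -21/2·(1 − cos(π·0.4471)) = -8.7623 → s = 14.2377
radial distance = base radius + s = 36 + 14.2377 = 50.2377

50.2377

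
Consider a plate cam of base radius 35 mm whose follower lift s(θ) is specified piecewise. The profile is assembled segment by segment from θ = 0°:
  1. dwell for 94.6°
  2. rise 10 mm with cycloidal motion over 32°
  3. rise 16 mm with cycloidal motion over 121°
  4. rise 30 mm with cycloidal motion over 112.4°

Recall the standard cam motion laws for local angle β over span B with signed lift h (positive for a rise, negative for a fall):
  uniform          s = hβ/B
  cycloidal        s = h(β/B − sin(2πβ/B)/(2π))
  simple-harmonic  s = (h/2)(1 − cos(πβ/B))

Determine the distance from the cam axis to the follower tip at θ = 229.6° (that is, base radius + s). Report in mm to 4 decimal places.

seg 1 [0°–94.6°] dwell: s stays 0.0000
seg 2 [94.6°–126.6°] cycloidal, h=10: full span → s += 10 → s = 10.0000
seg 3 [126.6°–247.6°] cycloidal, h=16: θ=229.6° here. β=103, B=121. 16·(0.8512 − sin(2π·0.8512)/(2π)) = 15.6683 → s = 25.6683
radial distance = base radius + s = 35 + 25.6683 = 60.6683

60.6683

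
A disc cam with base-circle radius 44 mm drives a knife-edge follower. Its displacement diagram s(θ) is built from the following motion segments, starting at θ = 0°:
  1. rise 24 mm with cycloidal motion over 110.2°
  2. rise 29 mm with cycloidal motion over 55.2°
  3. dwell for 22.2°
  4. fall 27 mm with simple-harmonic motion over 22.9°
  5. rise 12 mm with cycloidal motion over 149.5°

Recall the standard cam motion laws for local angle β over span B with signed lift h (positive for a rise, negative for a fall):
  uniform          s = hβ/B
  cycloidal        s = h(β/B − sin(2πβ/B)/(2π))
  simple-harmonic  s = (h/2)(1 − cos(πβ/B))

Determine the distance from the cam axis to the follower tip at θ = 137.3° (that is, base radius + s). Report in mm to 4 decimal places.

seg 1 [0°–110.2°] cycloidal, h=24: full span → s += 24 → s = 24.0000
seg 2 [110.2°–165.4°] cycloidal, h=29: θ=137.3° here. β=27.1, B=55.2. 29·(0.4909 − sin(2π·0.4909)/(2π)) = 13.9748 → s = 37.9748
radial distance = base radius + s = 44 + 37.9748 = 81.9748

81.9748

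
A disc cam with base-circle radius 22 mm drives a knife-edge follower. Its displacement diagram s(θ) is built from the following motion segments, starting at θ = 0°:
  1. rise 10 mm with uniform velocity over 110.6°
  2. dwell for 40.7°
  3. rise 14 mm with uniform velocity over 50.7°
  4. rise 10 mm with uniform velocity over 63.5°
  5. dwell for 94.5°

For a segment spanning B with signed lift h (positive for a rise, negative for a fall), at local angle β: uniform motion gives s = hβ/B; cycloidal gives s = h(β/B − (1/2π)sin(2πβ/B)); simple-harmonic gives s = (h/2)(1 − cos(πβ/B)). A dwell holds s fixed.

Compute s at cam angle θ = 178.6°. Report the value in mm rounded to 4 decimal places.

seg 1 [0°–110.6°] uniform, h=10: full span → s += 10 → s = 10.0000
seg 2 [110.6°–151.3°] dwell: s stays 10.0000
seg 3 [151.3°–202°] uniform, h=14: θ=178.6° here. β=27.3, B=50.7. 14·27.3/50.7 = 7.5385 → s = 17.5385

17.5385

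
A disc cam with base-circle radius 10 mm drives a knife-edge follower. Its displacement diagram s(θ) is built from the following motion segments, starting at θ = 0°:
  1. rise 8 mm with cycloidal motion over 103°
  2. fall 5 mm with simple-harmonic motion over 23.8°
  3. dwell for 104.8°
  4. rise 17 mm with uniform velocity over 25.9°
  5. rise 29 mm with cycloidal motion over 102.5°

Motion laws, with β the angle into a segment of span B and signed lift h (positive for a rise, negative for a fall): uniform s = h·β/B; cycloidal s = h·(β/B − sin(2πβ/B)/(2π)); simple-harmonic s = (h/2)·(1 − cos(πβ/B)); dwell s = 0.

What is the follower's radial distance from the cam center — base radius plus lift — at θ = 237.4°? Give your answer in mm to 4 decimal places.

seg 1 [0°–103°] cycloidal, h=8: full span → s += 8 → s = 8.0000
seg 2 [103°–126.8°] simple-harmonic, h=-5: full span → s += -5 → s = 3.0000
seg 3 [126.8°–231.6°] dwell: s stays 3.0000
seg 4 [231.6°–257.5°] uniform, h=17: θ=237.4° here. β=5.8, B=25.9. 17·5.8/25.9 = 3.8069 → s = 6.8069
radial distance = base radius + s = 10 + 6.8069 = 16.8069

16.8069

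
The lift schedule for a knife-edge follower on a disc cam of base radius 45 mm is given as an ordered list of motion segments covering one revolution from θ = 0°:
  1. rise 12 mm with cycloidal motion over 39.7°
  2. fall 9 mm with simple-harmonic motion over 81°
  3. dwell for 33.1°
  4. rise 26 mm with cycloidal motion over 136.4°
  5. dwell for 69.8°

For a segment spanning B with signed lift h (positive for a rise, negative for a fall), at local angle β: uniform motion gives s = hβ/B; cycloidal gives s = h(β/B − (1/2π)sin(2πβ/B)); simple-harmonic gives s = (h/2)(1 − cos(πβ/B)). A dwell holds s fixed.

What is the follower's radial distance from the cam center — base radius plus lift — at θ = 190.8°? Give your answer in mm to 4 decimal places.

seg 1 [0°–39.7°] cycloidal, h=12: full span → s += 12 → s = 12.0000
seg 2 [39.7°–120.7°] simple-harmonic, h=-9: full span → s += -9 → s = 3.0000
seg 3 [120.7°–153.8°] dwell: s stays 3.0000
seg 4 [153.8°–290.2°] cycloidal, h=26: θ=190.8° here. β=37, B=136.4. 26·(0.2713 − sin(2π·0.2713)/(2π)) = 2.9516 → s = 5.9516
radial distance = base radius + s = 45 + 5.9516 = 50.9516

50.9516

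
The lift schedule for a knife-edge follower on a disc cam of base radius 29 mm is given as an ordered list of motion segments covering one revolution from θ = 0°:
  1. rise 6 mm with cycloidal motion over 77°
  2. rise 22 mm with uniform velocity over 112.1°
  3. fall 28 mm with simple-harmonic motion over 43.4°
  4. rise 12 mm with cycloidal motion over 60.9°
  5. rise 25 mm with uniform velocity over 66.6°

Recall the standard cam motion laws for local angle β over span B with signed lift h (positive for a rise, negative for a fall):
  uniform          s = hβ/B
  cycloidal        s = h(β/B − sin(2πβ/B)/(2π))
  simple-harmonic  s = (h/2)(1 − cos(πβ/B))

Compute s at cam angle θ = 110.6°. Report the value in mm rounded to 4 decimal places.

seg 1 [0°–77°] cycloidal, h=6: full span → s += 6 → s = 6.0000
seg 2 [77°–189.1°] uniform, h=22: θ=110.6° here. β=33.6, B=112.1. 22·33.6/112.1 = 6.5941 → s = 12.5941

12.5941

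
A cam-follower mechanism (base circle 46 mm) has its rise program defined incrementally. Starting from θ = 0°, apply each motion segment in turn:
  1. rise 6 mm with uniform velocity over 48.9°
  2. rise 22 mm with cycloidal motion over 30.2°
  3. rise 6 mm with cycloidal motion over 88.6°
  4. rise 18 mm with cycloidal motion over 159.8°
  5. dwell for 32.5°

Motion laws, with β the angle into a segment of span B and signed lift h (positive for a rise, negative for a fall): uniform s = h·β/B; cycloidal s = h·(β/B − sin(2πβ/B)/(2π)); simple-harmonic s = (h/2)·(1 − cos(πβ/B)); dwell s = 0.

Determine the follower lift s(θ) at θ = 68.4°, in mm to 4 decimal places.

seg 1 [0°–48.9°] uniform, h=6: full span → s += 6 → s = 6.0000
seg 2 [48.9°–79.1°] cycloidal, h=22: θ=68.4° here. β=19.5, B=30.2. 22·(0.6457 − sin(2π·0.6457)/(2π)) = 16.9813 → s = 22.9813

22.9813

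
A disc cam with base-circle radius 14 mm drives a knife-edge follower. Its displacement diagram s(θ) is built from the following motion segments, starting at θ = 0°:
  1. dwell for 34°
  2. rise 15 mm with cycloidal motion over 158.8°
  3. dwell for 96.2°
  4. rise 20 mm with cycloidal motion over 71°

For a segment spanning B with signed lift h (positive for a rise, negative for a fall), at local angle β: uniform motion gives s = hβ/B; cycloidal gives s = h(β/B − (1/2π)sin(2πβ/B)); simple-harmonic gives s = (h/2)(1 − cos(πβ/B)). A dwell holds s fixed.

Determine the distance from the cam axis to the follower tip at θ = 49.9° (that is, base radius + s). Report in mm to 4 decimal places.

seg 1 [0°–34°] dwell: s stays 0.0000
seg 2 [34°–192.8°] cycloidal, h=15: θ=49.9° here. β=15.9, B=158.8. 15·(0.1001 − sin(2π·0.1001)/(2π)) = 0.0971 → s = 0.0971
radial distance = base radius + s = 14 + 0.0971 = 14.0971

14.0971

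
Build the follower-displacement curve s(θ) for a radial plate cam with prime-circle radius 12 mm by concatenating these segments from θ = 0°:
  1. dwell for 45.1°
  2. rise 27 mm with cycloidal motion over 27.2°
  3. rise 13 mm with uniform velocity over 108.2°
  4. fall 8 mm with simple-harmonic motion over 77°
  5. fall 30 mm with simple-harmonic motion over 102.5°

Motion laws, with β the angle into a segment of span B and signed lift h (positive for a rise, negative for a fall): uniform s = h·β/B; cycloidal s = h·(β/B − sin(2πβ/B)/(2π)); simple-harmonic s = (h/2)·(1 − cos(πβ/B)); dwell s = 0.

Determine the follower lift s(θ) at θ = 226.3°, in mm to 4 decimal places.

seg 1 [0°–45.1°] dwell: s stays 0.0000
seg 2 [45.1°–72.3°] cycloidal, h=27: full span → s += 27 → s = 27.0000
seg 3 [72.3°–180.5°] uniform, h=13: full span → s += 13 → s = 40.0000
seg 4 [180.5°–257.5°] simple-harmonic, h=-8: θ=226.3° here. β=45.8, B=77. -8/2·(1 − cos(π·0.5948)) = -5.1738 → s = 34.8262

34.8262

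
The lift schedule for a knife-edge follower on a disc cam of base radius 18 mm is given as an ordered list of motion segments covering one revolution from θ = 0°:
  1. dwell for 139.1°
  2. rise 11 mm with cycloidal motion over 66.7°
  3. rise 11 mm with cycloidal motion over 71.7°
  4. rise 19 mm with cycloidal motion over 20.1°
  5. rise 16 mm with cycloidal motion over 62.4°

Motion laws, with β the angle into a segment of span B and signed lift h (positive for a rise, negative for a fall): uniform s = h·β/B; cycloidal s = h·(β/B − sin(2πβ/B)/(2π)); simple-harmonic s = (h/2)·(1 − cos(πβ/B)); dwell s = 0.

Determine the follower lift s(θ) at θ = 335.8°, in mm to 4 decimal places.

seg 1 [0°–139.1°] dwell: s stays 0.0000
seg 2 [139.1°–205.8°] cycloidal, h=11: full span → s += 11 → s = 11.0000
seg 3 [205.8°–277.5°] cycloidal, h=11: full span → s += 11 → s = 22.0000
seg 4 [277.5°–297.6°] cycloidal, h=19: full span → s += 19 → s = 41.0000
seg 5 [297.6°–360°] cycloidal, h=16: θ=335.8° here. β=38.2, B=62.4. 16·(0.6122 − sin(2π·0.6122)/(2π)) = 11.4448 → s = 52.4448

52.4448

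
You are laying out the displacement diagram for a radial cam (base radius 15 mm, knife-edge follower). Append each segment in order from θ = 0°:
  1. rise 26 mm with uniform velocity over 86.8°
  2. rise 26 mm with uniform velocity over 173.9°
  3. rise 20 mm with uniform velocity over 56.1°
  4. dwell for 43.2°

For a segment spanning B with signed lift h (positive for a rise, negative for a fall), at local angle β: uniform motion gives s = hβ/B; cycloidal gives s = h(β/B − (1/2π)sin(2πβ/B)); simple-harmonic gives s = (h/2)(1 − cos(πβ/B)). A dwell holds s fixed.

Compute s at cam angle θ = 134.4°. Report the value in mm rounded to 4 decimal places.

seg 1 [0°–86.8°] uniform, h=26: full span → s += 26 → s = 26.0000
seg 2 [86.8°–260.7°] uniform, h=26: θ=134.4° here. β=47.6, B=173.9. 26·47.6/173.9 = 7.1167 → s = 33.1167

33.1167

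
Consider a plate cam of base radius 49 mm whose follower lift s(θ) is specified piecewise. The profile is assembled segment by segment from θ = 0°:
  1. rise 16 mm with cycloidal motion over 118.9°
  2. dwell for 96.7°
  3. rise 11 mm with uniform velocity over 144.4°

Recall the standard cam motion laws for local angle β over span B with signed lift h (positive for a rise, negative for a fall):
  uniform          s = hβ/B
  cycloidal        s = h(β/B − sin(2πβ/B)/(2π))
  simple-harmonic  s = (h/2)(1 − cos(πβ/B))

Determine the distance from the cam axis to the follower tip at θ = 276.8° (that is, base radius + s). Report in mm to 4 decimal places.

seg 1 [0°–118.9°] cycloidal, h=16: full span → s += 16 → s = 16.0000
seg 2 [118.9°–215.6°] dwell: s stays 16.0000
seg 3 [215.6°–360°] uniform, h=11: θ=276.8° here. β=61.2, B=144.4. 11·61.2/144.4 = 4.6620 → s = 20.6620
radial distance = base radius + s = 49 + 20.6620 = 69.6620

69.6620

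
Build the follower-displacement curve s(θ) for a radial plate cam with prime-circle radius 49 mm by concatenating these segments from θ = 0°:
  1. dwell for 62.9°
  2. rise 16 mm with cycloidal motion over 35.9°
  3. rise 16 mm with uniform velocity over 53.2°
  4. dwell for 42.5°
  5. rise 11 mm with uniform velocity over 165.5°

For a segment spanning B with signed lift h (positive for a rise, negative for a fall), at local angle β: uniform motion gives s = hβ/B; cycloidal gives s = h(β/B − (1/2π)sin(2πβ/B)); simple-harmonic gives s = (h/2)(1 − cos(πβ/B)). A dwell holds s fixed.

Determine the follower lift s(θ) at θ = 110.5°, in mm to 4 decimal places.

seg 1 [0°–62.9°] dwell: s stays 0.0000
seg 2 [62.9°–98.8°] cycloidal, h=16: full span → s += 16 → s = 16.0000
seg 3 [98.8°–152°] uniform, h=16: θ=110.5° here. β=11.7, B=53.2. 16·11.7/53.2 = 3.5188 → s = 19.5188

19.5188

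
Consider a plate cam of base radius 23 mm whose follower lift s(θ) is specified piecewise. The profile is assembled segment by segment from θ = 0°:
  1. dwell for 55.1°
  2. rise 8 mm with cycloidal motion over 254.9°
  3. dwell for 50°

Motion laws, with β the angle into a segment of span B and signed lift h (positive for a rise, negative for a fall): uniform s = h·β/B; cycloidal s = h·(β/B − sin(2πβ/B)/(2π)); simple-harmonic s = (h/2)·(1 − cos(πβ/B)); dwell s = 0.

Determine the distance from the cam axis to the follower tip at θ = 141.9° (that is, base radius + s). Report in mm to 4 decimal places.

seg 1 [0°–55.1°] dwell: s stays 0.0000
seg 2 [55.1°–310°] cycloidal, h=8: θ=141.9° here. β=86.8, B=254.9. 8·(0.3405 − sin(2π·0.3405)/(2π)) = 1.6514 → s = 1.6514
radial distance = base radius + s = 23 + 1.6514 = 24.6514

24.6514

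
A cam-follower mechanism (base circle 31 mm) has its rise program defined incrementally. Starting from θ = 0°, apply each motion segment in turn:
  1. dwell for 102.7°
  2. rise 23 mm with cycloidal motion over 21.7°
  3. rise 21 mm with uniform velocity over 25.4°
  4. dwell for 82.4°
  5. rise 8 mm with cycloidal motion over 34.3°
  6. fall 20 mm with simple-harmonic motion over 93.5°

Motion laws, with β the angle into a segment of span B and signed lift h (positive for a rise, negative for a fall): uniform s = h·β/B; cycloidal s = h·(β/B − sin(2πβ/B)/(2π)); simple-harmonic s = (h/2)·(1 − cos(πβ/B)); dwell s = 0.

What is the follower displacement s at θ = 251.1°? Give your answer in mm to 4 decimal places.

seg 1 [0°–102.7°] dwell: s stays 0.0000
seg 2 [102.7°–124.4°] cycloidal, h=23: full span → s += 23 → s = 23.0000
seg 3 [124.4°–149.8°] uniform, h=21: full span → s += 21 → s = 44.0000
seg 4 [149.8°–232.2°] dwell: s stays 44.0000
seg 5 [232.2°–266.5°] cycloidal, h=8: θ=251.1° here. β=18.9, B=34.3. 8·(0.5510 − sin(2π·0.5510)/(2π)) = 4.8094 → s = 48.8094

48.8094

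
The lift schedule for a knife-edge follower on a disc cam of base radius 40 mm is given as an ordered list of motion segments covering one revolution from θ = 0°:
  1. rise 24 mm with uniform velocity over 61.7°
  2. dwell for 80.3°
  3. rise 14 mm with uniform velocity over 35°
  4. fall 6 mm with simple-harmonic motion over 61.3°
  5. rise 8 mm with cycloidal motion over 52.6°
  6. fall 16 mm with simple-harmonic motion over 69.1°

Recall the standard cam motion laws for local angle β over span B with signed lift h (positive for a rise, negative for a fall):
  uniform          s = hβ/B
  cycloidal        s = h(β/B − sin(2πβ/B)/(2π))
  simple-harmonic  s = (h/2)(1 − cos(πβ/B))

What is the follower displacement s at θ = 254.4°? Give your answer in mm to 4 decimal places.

seg 1 [0°–61.7°] uniform, h=24: full span → s += 24 → s = 24.0000
seg 2 [61.7°–142°] dwell: s stays 24.0000
seg 3 [142°–177°] uniform, h=14: full span → s += 14 → s = 38.0000
seg 4 [177°–238.3°] simple-harmonic, h=-6: full span → s += -6 → s = 32.0000
seg 5 [238.3°–290.9°] cycloidal, h=8: θ=254.4° here. β=16.1, B=52.6. 8·(0.3061 − sin(2π·0.3061)/(2π)) = 1.2537 → s = 33.2537

33.2537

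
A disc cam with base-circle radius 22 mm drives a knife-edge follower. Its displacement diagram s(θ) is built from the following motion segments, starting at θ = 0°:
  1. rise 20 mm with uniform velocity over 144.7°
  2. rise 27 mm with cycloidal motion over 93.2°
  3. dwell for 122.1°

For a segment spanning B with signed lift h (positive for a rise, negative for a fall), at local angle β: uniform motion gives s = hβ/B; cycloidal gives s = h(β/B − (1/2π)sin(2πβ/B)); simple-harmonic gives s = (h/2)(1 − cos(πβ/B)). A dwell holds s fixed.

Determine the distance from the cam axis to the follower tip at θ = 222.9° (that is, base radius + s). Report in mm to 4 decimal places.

seg 1 [0°–144.7°] uniform, h=20: full span → s += 20 → s = 20.0000
seg 2 [144.7°–237.9°] cycloidal, h=27: θ=222.9° here. β=78.2, B=93.2. 27·(0.8391 − sin(2π·0.8391)/(2π)) = 26.2963 → s = 46.2963
radial distance = base radius + s = 22 + 46.2963 = 68.2963

68.2963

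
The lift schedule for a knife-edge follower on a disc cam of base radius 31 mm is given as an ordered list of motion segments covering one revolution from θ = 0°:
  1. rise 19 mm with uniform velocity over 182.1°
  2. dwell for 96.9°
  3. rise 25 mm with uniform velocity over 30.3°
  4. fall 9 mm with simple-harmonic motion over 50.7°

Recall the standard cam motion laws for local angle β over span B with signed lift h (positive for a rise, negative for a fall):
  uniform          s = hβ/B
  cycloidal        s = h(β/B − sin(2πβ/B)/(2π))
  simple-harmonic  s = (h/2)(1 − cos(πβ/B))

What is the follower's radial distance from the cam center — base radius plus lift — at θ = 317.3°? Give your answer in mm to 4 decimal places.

seg 1 [0°–182.1°] uniform, h=19: full span → s += 19 → s = 19.0000
seg 2 [182.1°–279°] dwell: s stays 19.0000
seg 3 [279°–309.3°] uniform, h=25: full span → s += 25 → s = 44.0000
seg 4 [309.3°–360°] simple-harmonic, h=-9: θ=317.3° here. β=8, B=50.7. -9/2·(1 − cos(π·0.1578)) = -0.5417 → s = 43.4583
radial distance = base radius + s = 31 + 43.4583 = 74.4583

74.4583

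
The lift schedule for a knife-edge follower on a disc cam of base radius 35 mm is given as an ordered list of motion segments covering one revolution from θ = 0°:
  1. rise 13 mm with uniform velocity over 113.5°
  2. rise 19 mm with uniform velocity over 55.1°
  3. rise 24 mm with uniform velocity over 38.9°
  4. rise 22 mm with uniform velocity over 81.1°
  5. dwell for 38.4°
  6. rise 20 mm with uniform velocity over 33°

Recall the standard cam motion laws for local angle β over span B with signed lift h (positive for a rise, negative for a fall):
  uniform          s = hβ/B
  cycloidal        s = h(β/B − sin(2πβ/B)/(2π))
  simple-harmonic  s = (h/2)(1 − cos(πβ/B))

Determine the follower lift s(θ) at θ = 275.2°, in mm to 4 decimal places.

seg 1 [0°–113.5°] uniform, h=13: full span → s += 13 → s = 13.0000
seg 2 [113.5°–168.6°] uniform, h=19: full span → s += 19 → s = 32.0000
seg 3 [168.6°–207.5°] uniform, h=24: full span → s += 24 → s = 56.0000
seg 4 [207.5°–288.6°] uniform, h=22: θ=275.2° here. β=67.7, B=81.1. 22·67.7/81.1 = 18.3650 → s = 74.3650

74.3650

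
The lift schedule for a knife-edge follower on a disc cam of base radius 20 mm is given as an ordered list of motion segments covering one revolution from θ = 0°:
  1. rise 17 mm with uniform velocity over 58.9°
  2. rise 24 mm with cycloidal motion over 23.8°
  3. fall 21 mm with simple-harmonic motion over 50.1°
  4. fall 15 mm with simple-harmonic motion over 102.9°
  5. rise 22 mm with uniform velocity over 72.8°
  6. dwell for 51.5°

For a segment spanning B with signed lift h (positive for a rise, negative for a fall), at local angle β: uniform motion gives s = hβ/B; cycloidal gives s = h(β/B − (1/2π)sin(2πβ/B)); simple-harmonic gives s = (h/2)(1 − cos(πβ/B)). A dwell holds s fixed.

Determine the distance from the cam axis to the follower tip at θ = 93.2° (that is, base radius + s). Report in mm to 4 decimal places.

seg 1 [0°–58.9°] uniform, h=17: full span → s += 17 → s = 17.0000
seg 2 [58.9°–82.7°] cycloidal, h=24: full span → s += 24 → s = 41.0000
seg 3 [82.7°–132.8°] simple-harmonic, h=-21: θ=93.2° here. β=10.5, B=50.1. -21/2·(1 − cos(π·0.2096)) = -2.1949 → s = 38.8051
radial distance = base radius + s = 20 + 38.8051 = 58.8051

58.8051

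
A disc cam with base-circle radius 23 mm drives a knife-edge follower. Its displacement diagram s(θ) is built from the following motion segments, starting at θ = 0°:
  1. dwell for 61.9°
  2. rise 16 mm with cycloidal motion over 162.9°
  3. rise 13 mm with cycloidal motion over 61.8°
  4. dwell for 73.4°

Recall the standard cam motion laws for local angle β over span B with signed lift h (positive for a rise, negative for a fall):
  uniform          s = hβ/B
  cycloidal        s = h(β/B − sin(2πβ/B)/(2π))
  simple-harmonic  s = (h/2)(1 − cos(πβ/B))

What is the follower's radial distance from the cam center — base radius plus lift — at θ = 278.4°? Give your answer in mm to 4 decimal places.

seg 1 [0°–61.9°] dwell: s stays 0.0000
seg 2 [61.9°–224.8°] cycloidal, h=16: full span → s += 16 → s = 16.0000
seg 3 [224.8°–286.6°] cycloidal, h=13: θ=278.4° here. β=53.6, B=61.8. 13·(0.8673 − sin(2π·0.8673)/(2π)) = 12.8070 → s = 28.8070
radial distance = base radius + s = 23 + 28.8070 = 51.8070

51.8070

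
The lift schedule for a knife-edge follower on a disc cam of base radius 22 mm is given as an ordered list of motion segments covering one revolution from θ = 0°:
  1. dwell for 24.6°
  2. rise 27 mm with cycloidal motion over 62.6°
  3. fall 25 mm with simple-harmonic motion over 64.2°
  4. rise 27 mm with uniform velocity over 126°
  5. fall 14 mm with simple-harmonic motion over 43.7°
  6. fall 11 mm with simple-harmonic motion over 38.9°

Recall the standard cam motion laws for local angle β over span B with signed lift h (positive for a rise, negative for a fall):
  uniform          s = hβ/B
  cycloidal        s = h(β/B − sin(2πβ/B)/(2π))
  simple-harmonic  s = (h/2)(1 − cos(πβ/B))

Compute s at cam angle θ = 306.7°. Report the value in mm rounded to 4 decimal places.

seg 1 [0°–24.6°] dwell: s stays 0.0000
seg 2 [24.6°–87.2°] cycloidal, h=27: full span → s += 27 → s = 27.0000
seg 3 [87.2°–151.4°] simple-harmonic, h=-25: full span → s += -25 → s = 2.0000
seg 4 [151.4°–277.4°] uniform, h=27: full span → s += 27 → s = 29.0000
seg 5 [277.4°–321.1°] simple-harmonic, h=-14: θ=306.7° here. β=29.3, B=43.7. -14/2·(1 − cos(π·0.6705)) = -10.5724 → s = 18.4276

18.4276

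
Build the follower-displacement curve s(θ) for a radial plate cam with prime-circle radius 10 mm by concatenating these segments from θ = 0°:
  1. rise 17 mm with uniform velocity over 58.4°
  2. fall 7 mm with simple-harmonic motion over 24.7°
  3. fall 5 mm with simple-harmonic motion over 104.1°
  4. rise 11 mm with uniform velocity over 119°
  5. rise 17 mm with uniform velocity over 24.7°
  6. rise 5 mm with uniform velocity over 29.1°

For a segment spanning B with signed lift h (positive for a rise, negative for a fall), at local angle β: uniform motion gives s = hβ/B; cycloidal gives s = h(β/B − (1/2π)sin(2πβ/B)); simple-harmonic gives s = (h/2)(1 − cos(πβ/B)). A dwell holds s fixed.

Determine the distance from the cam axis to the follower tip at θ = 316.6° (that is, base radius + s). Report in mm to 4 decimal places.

seg 1 [0°–58.4°] uniform, h=17: full span → s += 17 → s = 17.0000
seg 2 [58.4°–83.1°] simple-harmonic, h=-7: full span → s += -7 → s = 10.0000
seg 3 [83.1°–187.2°] simple-harmonic, h=-5: full span → s += -5 → s = 5.0000
seg 4 [187.2°–306.2°] uniform, h=11: full span → s += 11 → s = 16.0000
seg 5 [306.2°–330.9°] uniform, h=17: θ=316.6° here. β=10.4, B=24.7. 17·10.4/24.7 = 7.1579 → s = 23.1579
radial distance = base radius + s = 10 + 23.1579 = 33.1579

33.1579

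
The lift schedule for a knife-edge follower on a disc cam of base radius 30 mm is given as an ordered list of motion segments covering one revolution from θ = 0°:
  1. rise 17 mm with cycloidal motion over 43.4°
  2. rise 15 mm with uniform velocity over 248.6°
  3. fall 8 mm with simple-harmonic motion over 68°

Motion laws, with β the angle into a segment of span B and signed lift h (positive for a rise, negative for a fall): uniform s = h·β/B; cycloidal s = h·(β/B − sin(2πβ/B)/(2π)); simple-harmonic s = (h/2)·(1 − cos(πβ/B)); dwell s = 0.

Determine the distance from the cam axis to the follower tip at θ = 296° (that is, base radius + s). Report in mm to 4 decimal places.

seg 1 [0°–43.4°] cycloidal, h=17: full span → s += 17 → s = 17.0000
seg 2 [43.4°–292°] uniform, h=15: full span → s += 15 → s = 32.0000
seg 3 [292°–360°] simple-harmonic, h=-8: θ=296° here. β=4, B=68. -8/2·(1 − cos(π·0.0588)) = -0.0681 → s = 31.9319
radial distance = base radius + s = 30 + 31.9319 = 61.9319

61.9319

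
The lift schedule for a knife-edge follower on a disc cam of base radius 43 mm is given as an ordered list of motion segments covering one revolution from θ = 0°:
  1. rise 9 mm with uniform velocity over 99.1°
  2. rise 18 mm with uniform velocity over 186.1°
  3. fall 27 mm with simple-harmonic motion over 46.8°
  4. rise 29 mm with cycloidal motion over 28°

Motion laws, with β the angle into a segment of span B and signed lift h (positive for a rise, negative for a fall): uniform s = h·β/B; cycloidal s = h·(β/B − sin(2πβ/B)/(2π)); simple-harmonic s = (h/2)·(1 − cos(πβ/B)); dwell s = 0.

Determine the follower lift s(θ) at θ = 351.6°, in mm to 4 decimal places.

seg 1 [0°–99.1°] uniform, h=9: full span → s += 9 → s = 9.0000
seg 2 [99.1°–285.2°] uniform, h=18: full span → s += 18 → s = 27.0000
seg 3 [285.2°–332°] simple-harmonic, h=-27: full span → s += -27 → s = 0.0000
seg 4 [332°–360°] cycloidal, h=29: θ=351.6° here. β=19.6, B=28. 29·(0.7000 − sin(2π·0.7000)/(2π)) = 24.6896 → s = 24.6896

24.6896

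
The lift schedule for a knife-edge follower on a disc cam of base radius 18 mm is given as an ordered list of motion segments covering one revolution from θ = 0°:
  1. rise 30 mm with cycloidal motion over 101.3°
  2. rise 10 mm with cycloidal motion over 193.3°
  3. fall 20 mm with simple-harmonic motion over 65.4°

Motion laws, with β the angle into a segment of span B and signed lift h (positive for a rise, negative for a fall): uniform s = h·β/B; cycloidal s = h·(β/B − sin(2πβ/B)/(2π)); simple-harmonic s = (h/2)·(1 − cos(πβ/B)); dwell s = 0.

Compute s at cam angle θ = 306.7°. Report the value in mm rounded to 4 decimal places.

seg 1 [0°–101.3°] cycloidal, h=30: full span → s += 30 → s = 30.0000
seg 2 [101.3°–294.6°] cycloidal, h=10: full span → s += 10 → s = 40.0000
seg 3 [294.6°–360°] simple-harmonic, h=-20: θ=306.7° here. β=12.1, B=65.4. -20/2·(1 − cos(π·0.1850)) = -1.6422 → s = 38.3578

38.3578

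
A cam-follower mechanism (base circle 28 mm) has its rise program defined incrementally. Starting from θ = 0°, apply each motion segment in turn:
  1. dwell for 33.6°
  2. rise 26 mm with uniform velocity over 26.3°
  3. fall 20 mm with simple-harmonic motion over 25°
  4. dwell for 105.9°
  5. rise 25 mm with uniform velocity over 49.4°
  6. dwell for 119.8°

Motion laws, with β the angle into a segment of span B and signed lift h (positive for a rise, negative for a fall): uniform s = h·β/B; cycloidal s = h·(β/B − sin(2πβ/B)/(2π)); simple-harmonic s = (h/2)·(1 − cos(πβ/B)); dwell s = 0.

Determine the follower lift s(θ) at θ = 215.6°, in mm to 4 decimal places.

seg 1 [0°–33.6°] dwell: s stays 0.0000
seg 2 [33.6°–59.9°] uniform, h=26: full span → s += 26 → s = 26.0000
seg 3 [59.9°–84.9°] simple-harmonic, h=-20: full span → s += -20 → s = 6.0000
seg 4 [84.9°–190.8°] dwell: s stays 6.0000
seg 5 [190.8°–240.2°] uniform, h=25: θ=215.6° here. β=24.8, B=49.4. 25·24.8/49.4 = 12.5506 → s = 18.5506

18.5506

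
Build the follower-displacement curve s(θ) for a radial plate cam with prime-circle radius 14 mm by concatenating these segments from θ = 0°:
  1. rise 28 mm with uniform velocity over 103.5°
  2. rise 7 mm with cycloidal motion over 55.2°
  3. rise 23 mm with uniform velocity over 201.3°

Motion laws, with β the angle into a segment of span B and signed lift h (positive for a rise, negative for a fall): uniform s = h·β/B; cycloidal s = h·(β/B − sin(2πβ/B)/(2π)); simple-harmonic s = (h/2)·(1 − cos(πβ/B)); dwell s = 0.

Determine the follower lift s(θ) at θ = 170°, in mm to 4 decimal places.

seg 1 [0°–103.5°] uniform, h=28: full span → s += 28 → s = 28.0000
seg 2 [103.5°–158.7°] cycloidal, h=7: full span → s += 7 → s = 35.0000
seg 3 [158.7°–360°] uniform, h=23: θ=170° here. β=11.3, B=201.3. 23·11.3/201.3 = 1.2911 → s = 36.2911

36.2911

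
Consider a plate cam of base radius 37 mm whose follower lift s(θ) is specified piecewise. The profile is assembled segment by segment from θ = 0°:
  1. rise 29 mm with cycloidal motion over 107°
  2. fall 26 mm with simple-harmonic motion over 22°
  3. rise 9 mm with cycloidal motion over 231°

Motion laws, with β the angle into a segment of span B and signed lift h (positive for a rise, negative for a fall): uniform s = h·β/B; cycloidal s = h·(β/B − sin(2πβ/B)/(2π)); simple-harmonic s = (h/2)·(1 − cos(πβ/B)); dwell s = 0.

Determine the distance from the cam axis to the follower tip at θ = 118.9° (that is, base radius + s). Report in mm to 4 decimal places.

seg 1 [0°–107°] cycloidal, h=29: full span → s += 29 → s = 29.0000
seg 2 [107°–129°] simple-harmonic, h=-26: θ=118.9° here. β=11.9, B=22. -26/2·(1 − cos(π·0.5409)) = -14.6662 → s = 14.3338
radial distance = base radius + s = 37 + 14.3338 = 51.3338

51.3338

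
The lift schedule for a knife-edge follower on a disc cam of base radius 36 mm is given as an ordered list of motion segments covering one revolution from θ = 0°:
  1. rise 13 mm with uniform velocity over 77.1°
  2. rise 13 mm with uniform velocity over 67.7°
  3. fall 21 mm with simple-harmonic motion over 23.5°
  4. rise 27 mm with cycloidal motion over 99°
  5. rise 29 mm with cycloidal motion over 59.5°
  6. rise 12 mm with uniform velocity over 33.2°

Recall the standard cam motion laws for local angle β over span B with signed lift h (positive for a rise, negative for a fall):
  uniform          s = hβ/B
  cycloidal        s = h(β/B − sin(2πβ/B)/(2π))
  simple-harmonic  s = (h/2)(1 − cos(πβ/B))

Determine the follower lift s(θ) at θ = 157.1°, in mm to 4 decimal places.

seg 1 [0°–77.1°] uniform, h=13: full span → s += 13 → s = 13.0000
seg 2 [77.1°–144.8°] uniform, h=13: full span → s += 13 → s = 26.0000
seg 3 [144.8°–168.3°] simple-harmonic, h=-21: θ=157.1° here. β=12.3, B=23.5. -21/2·(1 − cos(π·0.5234)) = -11.2713 → s = 14.7287

14.7287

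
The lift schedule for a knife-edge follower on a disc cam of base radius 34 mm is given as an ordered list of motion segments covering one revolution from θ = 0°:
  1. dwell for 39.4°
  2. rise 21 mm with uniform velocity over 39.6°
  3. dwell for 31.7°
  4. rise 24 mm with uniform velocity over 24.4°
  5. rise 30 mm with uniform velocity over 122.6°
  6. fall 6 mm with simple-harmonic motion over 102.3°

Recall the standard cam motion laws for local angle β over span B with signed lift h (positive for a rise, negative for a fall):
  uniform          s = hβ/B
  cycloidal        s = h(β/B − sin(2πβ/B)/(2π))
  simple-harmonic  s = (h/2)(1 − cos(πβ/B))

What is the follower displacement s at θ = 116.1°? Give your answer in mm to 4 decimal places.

seg 1 [0°–39.4°] dwell: s stays 0.0000
seg 2 [39.4°–79°] uniform, h=21: full span → s += 21 → s = 21.0000
seg 3 [79°–110.7°] dwell: s stays 21.0000
seg 4 [110.7°–135.1°] uniform, h=24: θ=116.1° here. β=5.4, B=24.4. 24·5.4/24.4 = 5.3115 → s = 26.3115

26.3115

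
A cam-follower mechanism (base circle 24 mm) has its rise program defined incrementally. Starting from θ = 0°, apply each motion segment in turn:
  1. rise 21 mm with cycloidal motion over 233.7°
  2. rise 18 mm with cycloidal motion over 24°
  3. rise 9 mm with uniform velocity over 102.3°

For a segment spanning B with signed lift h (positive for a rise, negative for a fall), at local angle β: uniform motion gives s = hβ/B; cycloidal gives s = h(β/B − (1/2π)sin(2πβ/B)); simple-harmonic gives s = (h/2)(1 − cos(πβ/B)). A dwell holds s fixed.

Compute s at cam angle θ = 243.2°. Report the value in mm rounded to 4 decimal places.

seg 1 [0°–233.7°] cycloidal, h=21: full span → s += 21 → s = 21.0000
seg 2 [233.7°–257.7°] cycloidal, h=18: θ=243.2° here. β=9.5, B=24. 18·(0.3958 − sin(2π·0.3958)/(2π)) = 5.3810 → s = 26.3810

26.3810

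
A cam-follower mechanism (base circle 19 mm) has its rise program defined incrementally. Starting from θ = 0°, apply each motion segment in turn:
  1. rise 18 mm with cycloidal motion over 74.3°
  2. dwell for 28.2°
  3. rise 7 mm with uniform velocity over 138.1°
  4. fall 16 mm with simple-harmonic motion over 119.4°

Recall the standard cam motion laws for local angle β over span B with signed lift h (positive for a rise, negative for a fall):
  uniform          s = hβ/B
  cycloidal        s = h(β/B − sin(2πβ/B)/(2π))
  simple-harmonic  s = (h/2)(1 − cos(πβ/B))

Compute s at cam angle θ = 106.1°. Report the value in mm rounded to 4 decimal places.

seg 1 [0°–74.3°] cycloidal, h=18: full span → s += 18 → s = 18.0000
seg 2 [74.3°–102.5°] dwell: s stays 18.0000
seg 3 [102.5°–240.6°] uniform, h=7: θ=106.1° here. β=3.6, B=138.1. 7·3.6/138.1 = 0.1825 → s = 18.1825

18.1825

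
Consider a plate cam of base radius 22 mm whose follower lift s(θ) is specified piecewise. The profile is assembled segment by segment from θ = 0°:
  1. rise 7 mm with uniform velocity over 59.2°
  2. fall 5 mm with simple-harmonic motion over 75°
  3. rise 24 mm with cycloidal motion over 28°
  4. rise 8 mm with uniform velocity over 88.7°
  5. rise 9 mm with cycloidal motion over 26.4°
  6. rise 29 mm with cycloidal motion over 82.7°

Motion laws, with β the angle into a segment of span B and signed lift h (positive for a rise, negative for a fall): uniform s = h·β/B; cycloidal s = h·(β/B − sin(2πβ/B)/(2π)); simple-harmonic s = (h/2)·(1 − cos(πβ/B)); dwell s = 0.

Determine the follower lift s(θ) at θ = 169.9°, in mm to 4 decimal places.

seg 1 [0°–59.2°] uniform, h=7: full span → s += 7 → s = 7.0000
seg 2 [59.2°–134.2°] simple-harmonic, h=-5: full span → s += -5 → s = 2.0000
seg 3 [134.2°–162.2°] cycloidal, h=24: full span → s += 24 → s = 26.0000
seg 4 [162.2°–250.9°] uniform, h=8: θ=169.9° here. β=7.7, B=88.7. 8·7.7/88.7 = 0.6945 → s = 26.6945

26.6945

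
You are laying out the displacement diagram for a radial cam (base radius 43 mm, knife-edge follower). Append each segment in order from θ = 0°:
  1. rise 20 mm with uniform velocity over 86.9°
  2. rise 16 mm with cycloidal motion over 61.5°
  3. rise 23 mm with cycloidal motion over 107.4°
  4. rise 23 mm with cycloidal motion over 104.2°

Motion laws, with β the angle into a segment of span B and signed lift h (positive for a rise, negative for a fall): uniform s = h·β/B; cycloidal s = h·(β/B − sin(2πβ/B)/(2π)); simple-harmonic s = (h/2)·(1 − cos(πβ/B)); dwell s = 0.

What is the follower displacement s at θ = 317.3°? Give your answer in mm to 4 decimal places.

seg 1 [0°–86.9°] uniform, h=20: full span → s += 20 → s = 20.0000
seg 2 [86.9°–148.4°] cycloidal, h=16: full span → s += 16 → s = 36.0000
seg 3 [148.4°–255.8°] cycloidal, h=23: full span → s += 23 → s = 59.0000
seg 4 [255.8°–360°] cycloidal, h=23: θ=317.3° here. β=61.5, B=104.2. 23·(0.5902 − sin(2π·0.5902)/(2π)) = 15.5404 → s = 74.5404

74.5404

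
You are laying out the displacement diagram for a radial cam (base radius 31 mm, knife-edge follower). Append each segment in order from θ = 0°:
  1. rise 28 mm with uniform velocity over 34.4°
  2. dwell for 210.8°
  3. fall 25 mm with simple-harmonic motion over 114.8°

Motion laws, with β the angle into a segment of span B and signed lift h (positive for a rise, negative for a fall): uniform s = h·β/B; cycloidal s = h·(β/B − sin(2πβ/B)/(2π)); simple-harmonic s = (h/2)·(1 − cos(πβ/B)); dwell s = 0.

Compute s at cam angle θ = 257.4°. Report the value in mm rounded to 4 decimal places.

seg 1 [0°–34.4°] uniform, h=28: full span → s += 28 → s = 28.0000
seg 2 [34.4°–245.2°] dwell: s stays 28.0000
seg 3 [245.2°–360°] simple-harmonic, h=-25: θ=257.4° here. β=12.2, B=114.8. -25/2·(1 − cos(π·0.1063)) = -0.6902 → s = 27.3098

27.3098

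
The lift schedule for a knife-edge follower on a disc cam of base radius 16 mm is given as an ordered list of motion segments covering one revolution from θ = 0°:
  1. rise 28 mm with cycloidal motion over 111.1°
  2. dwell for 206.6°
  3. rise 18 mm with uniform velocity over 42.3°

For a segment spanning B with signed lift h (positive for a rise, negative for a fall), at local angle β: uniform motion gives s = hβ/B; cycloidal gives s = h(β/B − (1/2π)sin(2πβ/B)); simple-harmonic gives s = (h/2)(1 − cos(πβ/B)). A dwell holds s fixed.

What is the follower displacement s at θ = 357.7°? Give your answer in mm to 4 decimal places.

seg 1 [0°–111.1°] cycloidal, h=28: full span → s += 28 → s = 28.0000
seg 2 [111.1°–317.7°] dwell: s stays 28.0000
seg 3 [317.7°–360°] uniform, h=18: θ=357.7° here. β=40, B=42.3. 18·40/42.3 = 17.0213 → s = 45.0213

45.0213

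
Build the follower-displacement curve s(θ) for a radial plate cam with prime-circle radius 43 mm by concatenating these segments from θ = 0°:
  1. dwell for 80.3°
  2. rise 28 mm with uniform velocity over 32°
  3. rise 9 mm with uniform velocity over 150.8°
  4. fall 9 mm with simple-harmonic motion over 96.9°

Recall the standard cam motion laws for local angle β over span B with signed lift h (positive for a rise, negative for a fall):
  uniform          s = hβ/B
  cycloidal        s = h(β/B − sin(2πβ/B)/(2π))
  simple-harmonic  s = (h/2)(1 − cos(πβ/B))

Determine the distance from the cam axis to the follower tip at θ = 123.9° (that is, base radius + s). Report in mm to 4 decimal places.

seg 1 [0°–80.3°] dwell: s stays 0.0000
seg 2 [80.3°–112.3°] uniform, h=28: full span → s += 28 → s = 28.0000
seg 3 [112.3°–263.1°] uniform, h=9: θ=123.9° here. β=11.6, B=150.8. 9·11.6/150.8 = 0.6923 → s = 28.6923
radial distance = base radius + s = 43 + 28.6923 = 71.6923

71.6923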